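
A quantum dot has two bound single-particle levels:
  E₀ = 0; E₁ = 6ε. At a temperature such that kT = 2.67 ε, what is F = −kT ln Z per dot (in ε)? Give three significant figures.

Eᵢ/kT = 0, 2.2472.
Z = Σ e^(−Eᵢ/kT) = e^(−0) + e^(−2.2472) = 1.0000 + 0.10569 = 1.1057.
F = −kT ln Z = −2.67 × ln(1.1057) = −2.67 × 0.10048 = -0.268 ε.

-0.268 ε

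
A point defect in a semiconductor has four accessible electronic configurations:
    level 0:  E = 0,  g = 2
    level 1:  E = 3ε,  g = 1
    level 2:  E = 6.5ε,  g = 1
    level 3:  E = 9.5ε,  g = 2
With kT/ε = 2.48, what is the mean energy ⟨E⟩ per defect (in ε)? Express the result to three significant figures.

0.737 ε

Eᵢ/kT = 0, 1.2097, 2.6210, 3.8306.
Z = Σ gᵢe^(−Eᵢ/kT) = 2·e^(−0) + 1·e^(−1.2097) + 1·e^(−2.6210) + 2·e^(−3.8306) = 2.0000 + 0.29829 + 0.072730 + 0.043393 = 2.4144.
⟨E⟩ = Σ Eᵢ gᵢe^(−Eᵢ/kT) / Z = (0·2.0000 + 3·0.29829 + 6.5·0.072730 + 9.5·0.043393) / 2.4144 = 0.737 ε.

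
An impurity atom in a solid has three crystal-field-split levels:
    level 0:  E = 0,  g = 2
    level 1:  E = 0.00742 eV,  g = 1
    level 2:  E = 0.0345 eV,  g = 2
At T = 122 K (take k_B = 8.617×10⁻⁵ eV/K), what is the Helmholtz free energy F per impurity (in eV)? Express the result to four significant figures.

k_BT = 8.617×10⁻⁵ × 122 K = 0.0105127 eV.
Eᵢ/kT = 0, 0.705813, 3.28174.
Z = Σ gᵢe^(−Eᵢ/kT) = 2·e^(−0) + 1·e^(−0.705813) + 2·e^(−3.28174) = 2.00000 + 0.493707 + 0.0751257 = 2.56883.
F = −kT ln Z = −0.0105127 × ln(2.56883) = −0.0105127 × 0.943451 = -0.009918 eV.

-0.009918 eV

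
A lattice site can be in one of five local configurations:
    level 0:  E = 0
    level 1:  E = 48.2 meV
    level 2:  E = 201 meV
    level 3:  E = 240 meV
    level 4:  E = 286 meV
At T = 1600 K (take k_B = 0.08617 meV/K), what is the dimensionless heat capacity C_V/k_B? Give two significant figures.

0.47

k_BT = 0.08617 × 1600 K = 137.9 meV.
Eᵢ/kT = 0, 0.3495, 1.458, 1.740, 2.074.
Z = Σ e^(−Eᵢ/kT) = e^(−0) + e^(−0.3495) + e^(−1.458) + e^(−1.740) + e^(−2.074) = 1.000 + 0.7050 + 0.2327 + 0.1755 + 0.1257 = 2.239.
⟨E⟩ = 70.94 meV, ⟨E²⟩ = 14040 meV².
C_V/k_B = (⟨E²⟩ − ⟨E⟩²)/(kT)² = (14040 − 5032)/19020 = 0.47.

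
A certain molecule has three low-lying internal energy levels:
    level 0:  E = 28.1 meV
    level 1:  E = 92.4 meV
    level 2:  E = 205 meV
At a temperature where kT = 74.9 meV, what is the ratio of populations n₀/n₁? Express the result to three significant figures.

2.36

n₀/n₁ = exp[−(E₀−E₁)/kT] = exp(−(-64.3 meV)/(74.9 meV)) = exp(0.85848) = 2.36.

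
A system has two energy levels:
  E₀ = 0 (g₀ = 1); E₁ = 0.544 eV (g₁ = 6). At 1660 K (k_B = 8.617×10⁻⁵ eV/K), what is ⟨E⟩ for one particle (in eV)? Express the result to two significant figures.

k_BT = 8.617×10⁻⁵ × 1660 K = 0.1430 eV.
Eᵢ/kT = 0, 3.804.
Z = Σ gᵢe^(−Eᵢ/kT) = 1·e^(−0) + 6·e^(−3.804) = 1.000 + 0.1337 = 1.134.
⟨E⟩ = Σ Eᵢ gᵢe^(−Eᵢ/kT) / Z = (0·1.000 + 0.544·0.1337) / 1.134 = 0.064 eV.

0.064 eV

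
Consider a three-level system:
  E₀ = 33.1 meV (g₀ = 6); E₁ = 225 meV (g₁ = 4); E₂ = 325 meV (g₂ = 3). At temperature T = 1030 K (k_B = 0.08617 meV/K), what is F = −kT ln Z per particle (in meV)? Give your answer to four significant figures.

k_BT = 0.08617 × 1030 K = 88.7551 meV.
Eᵢ/kT = 0.372936, 2.53507, 3.66176.
Z = Σ gᵢe^(−Eᵢ/kT) = 6·e^(−0.372936) + 4·e^(−2.53507) + 3·e^(−3.66176) = 4.13226 + 0.317025 + 0.0770618 = 4.52635.
F = −kT ln Z = −88.7551 × ln(4.52635) = −88.7551 × 1.50992 = -134.0 meV.

-134.0 meV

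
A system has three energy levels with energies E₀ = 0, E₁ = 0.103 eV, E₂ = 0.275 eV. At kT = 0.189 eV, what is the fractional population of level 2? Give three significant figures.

Eᵢ/kT = 0, 0.54497, 1.4550.
Z = Σ e^(−Eᵢ/kT) = e^(−0) + e^(−0.54497) + e^(−1.4550) = 1.0000 + 0.57986 + 0.23340 = 1.8133.
P₂ = e^(−E₂/kT) / Z = 0.23340/1.8133 = 0.129.

0.129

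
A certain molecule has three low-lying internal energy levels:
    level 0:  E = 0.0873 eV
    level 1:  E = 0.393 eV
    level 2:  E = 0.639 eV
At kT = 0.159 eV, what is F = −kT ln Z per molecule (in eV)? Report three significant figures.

0.0613 eV

Eᵢ/kT = 0.54906, 2.4717, 4.0189.
Z = Σ e^(−Eᵢ/kT) = e^(−0.54906) + e^(−2.4717) + e^(−4.0189) = 0.57749 + 0.084441 + 0.017973 = 0.67990.
F = −kT ln Z = −0.159 × ln(0.67990) = −0.159 × -0.38581 = 0.0613 eV.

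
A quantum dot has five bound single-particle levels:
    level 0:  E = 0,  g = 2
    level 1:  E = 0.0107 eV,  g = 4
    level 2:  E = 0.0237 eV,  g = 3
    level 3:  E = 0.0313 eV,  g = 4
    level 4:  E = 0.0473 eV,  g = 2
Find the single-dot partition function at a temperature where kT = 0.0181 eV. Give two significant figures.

Eᵢ/kT = 0, 0.5912, 1.309, 1.729, 2.613.
Z = Σ gᵢe^(−Eᵢ/kT) = 2·e^(−0) + 4·e^(−0.5912) + 3·e^(−1.309) + 4·e^(−1.729) + 2·e^(−2.613) = 2.000 + 2.215 + 0.8103 + 0.7098 + 0.1466 = 5.882.

Z = 5.9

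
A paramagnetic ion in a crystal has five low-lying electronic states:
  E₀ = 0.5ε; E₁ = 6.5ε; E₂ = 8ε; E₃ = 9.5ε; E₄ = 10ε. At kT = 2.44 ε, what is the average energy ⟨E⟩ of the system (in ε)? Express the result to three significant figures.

Eᵢ/kT = 0.20492, 2.6639, 3.2787, 3.8934, 4.0984.
Z = Σ e^(−Eᵢ/kT) = e^(−0.20492) + e^(−2.6639) + e^(−3.2787) + e^(−3.8934) + e^(−4.0984) = 0.81471 + 0.069676 + 0.037677 + 0.020376 + 0.016599 = 0.95904.
⟨E⟩ = Σ Eᵢ e^(−Eᵢ/kT) / Z = (0.5·0.81471 + 6.5·0.069676 + 8·0.037677 + 9.5·0.020376 + 10·0.016599) / 0.95904 = 1.59 ε.

1.59 ε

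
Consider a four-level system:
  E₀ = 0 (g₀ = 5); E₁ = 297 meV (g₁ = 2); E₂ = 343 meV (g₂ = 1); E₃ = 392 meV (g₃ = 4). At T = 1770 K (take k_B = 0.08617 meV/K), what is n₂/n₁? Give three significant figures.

0.370

k_BT = 0.08617 × 1770 K = 152.52 meV.
n₂/n₁ = (g₂/g₁) exp[−(E₂−E₁)/kT] = (1/2) × exp(−(46 meV)/(152.52 meV)) = (1/2) × exp(-0.30160) = 0.370.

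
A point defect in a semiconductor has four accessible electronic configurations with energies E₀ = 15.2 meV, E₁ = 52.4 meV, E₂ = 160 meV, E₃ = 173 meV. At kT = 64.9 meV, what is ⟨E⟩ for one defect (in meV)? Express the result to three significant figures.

Eᵢ/kT = 0.23421, 0.80740, 2.4653, 2.6656.
Z = Σ e^(−Eᵢ/kT) = e^(−0.23421) + e^(−0.80740) + e^(−2.4653) + e^(−2.6656) = 0.79120 + 0.44602 + 0.084983 + 0.069558 = 1.3918.
⟨E⟩ = Σ Eᵢ e^(−Eᵢ/kT) / Z = (15.2·0.79120 + 52.4·0.44602 + 160·0.084983 + 173·0.069558) / 1.3918 = 43.8 meV.

43.8 meV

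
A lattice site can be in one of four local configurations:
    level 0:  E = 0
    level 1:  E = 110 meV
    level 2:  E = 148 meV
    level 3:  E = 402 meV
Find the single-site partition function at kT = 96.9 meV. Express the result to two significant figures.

Z = 1.6

Eᵢ/kT = 0, 1.135, 1.527, 4.149.
Z = Σ e^(−Eᵢ/kT) = e^(−0) + e^(−1.135) + e^(−1.527) + e^(−4.149) = 1.000 + 0.3214 + 0.2172 + 0.01578 = 1.554.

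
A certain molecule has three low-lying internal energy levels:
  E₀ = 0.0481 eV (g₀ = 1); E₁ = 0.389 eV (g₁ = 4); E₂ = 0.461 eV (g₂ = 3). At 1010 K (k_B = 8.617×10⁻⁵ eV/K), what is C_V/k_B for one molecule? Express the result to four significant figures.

k_BT = 8.617×10⁻⁵ × 1010 K = 0.0870317 eV.
Eᵢ/kT = 0.552672, 4.46964, 5.29692.
Z = Σ gᵢe^(−Eᵢ/kT) = 1·e^(−0.552672) + 4·e^(−4.46964) + 3·e^(−5.29692) = 0.575410 + 0.0458058 + 0.0150210 = 0.636237.
⟨E⟩ = 0.0823912 eV, ⟨E²⟩ = 0.0180042 eV².
C_V/k_B = (⟨E²⟩ − ⟨E⟩²)/(kT)² = (0.0180042 − 0.00678831)/0.00757452 = 1.481.

1.481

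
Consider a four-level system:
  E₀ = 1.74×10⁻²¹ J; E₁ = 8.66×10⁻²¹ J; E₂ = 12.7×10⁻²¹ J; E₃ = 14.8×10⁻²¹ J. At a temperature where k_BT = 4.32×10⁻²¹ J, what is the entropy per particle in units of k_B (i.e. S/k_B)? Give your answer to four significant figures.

Eᵢ/kT = 0.402778, 2.00463, 2.93981, 3.42593.
Z = Σ e^(−Eᵢ/kT) = e^(−0.402778) + e^(−2.00463) + e^(−2.93981) + e^(−3.42593) = 0.668460 + 0.134710 + 0.0528758 + 0.0325190 = 0.888565.
⟨E⟩ = Σ EᵢPᵢ = 3.91926 ×10⁻²¹ J.
S/k_B = ln Z + ⟨E⟩/kT = ln(0.888565) + 3.91926/4.32 = -0.118147 + 0.907236 = 0.7891.

0.7891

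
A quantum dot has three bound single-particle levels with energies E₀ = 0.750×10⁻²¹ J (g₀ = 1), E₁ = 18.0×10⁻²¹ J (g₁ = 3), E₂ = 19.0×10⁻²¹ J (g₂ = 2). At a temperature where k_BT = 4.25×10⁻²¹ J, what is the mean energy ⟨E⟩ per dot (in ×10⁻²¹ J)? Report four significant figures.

Eᵢ/kT = 0.176471, 4.23529, 4.47059.
Z = Σ gᵢe^(−Eᵢ/kT) = 1·e^(−0.176471) + 3·e^(−4.23529) + 2·e^(−4.47059) = 0.838223 + 0.0434268 + 0.0228811 = 0.904531.
⟨E⟩ = Σ Eᵢ gᵢe^(−Eᵢ/kT) / Z = (0.750·0.838223 + 18.0·0.0434268 + 19.0·0.0228811) / 0.904531 = 2.040 ×10⁻²¹ J.

2.040 ×10⁻²¹ J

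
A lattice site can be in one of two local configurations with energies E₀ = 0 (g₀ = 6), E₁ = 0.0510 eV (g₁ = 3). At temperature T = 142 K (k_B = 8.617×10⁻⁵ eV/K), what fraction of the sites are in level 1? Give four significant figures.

0.007682

k_BT = 8.617×10⁻⁵ × 142 K = 0.0122361 eV.
Eᵢ/kT = 0, 4.16799.
Z = Σ gᵢe^(−Eᵢ/kT) = 6·e^(−0) + 3·e^(−4.16799) = 6.00000 + 0.0464501 = 6.04645.
P₁ = g₁ e^(−E₁/kT) / Z = 0.0464501/6.04645 = 0.007682.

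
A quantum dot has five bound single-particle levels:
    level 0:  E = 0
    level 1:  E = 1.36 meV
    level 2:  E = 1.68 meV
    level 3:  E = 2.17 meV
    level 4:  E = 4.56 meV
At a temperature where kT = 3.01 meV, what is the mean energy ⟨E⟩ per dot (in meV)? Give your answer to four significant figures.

Eᵢ/kT = 0, 0.451827, 0.558140, 0.720930, 1.51495.
Z = Σ e^(−Eᵢ/kT) = e^(−0) + e^(−0.451827) + e^(−0.558140) + e^(−0.720930) + e^(−1.51495) = 1.00000 + 0.636464 + 0.572273 + 0.486300 + 0.219819 = 2.91486.
⟨E⟩ = Σ Eᵢ e^(−Eᵢ/kT) / Z = (0·1.00000 + 1.36·0.636464 + 1.68·0.572273 + 2.17·0.486300 + 4.56·0.219819) / 2.91486 = 1.333 meV.

1.333 meV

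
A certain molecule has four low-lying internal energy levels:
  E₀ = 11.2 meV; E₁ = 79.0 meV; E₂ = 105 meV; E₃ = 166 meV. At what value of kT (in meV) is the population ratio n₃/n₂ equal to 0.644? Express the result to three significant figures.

139 meV

n₃/n₂ = exp[−(E₃−E₂)/kT] = 0.644.
⇒ (E₃−E₂)/kT = ln(1/0.644) = ln(1.5528) = 0.44006.
kT = 61 meV / 0.44006 = 139 meV.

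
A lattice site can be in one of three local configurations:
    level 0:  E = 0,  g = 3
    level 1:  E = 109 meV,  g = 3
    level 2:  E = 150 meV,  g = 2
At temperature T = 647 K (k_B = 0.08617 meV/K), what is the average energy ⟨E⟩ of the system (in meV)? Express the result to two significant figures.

19 meV

k_BT = 0.08617 × 647 K = 55.75 meV.
Eᵢ/kT = 0, 1.955, 2.691.
Z = Σ gᵢe^(−Eᵢ/kT) = 3·e^(−0) + 3·e^(−1.955) + 2·e^(−2.691) = 3.000 + 0.4247 + 0.1356 = 3.560.
⟨E⟩ = Σ Eᵢ gᵢe^(−Eᵢ/kT) / Z = (0·3.000 + 109·0.4247 + 150·0.1356) / 3.560 = 19 meV.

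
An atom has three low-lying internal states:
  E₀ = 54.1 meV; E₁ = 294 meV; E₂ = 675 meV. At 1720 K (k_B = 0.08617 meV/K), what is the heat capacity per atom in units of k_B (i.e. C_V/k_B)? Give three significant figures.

k_BT = 0.08617 × 1720 K = 148.21 meV.
Eᵢ/kT = 0.36502, 1.9837, 4.5543.
Z = Σ e^(−Eᵢ/kT) = e^(−0.36502) + e^(−1.9837) + e^(−4.5543) = 0.69418 + 0.13756 + 0.010522 = 0.84226.
⟨E⟩ = 101.04 meV, ⟨E²⟩ = 22221 meV².
C_V/k_B = (⟨E²⟩ − ⟨E⟩²)/(kT)² = (22221 − 10209)/21966 = 0.547.

0.547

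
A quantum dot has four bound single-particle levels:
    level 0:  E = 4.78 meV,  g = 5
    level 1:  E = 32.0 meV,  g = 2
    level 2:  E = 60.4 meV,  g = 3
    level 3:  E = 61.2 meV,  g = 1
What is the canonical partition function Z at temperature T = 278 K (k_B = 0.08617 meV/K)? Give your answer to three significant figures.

k_BT = 0.08617 × 278 K = 23.955 meV.
Eᵢ/kT = 0.19954, 1.3358, 2.5214, 2.5548.
Z = Σ gᵢe^(−Eᵢ/kT) = 5·e^(−0.19954) + 2·e^(−1.3358) + 3·e^(−2.5214) + 1·e^(−2.5548) = 4.0955 + 0.52590 + 0.24104 + 0.077708 = 4.9401.

Z = 4.94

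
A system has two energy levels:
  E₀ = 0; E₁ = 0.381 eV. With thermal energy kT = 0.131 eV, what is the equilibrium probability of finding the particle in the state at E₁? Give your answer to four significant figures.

0.05174

Eᵢ/kT = 0, 2.90840.
Z = Σ e^(−Eᵢ/kT) = e^(−0) + e^(−2.90840) = 1.00000 + 0.0545630 = 1.05456.
P₁ = e^(−E₁/kT) / Z = 0.0545630/1.05456 = 0.05174.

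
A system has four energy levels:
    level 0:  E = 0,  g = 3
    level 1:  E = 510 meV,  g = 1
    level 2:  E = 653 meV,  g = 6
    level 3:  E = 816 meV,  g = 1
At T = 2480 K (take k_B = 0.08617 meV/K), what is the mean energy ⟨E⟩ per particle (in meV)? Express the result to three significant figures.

73.4 meV

k_BT = 0.08617 × 2480 K = 213.70 meV.
Eᵢ/kT = 0, 2.3865, 3.0557, 3.8184.
Z = Σ gᵢe^(−Eᵢ/kT) = 3·e^(−0) + 1·e^(−2.3865) + 6·e^(−3.0557) + 1·e^(−3.8184) = 3.0000 + 0.091951 + 0.28254 + 0.021963 = 3.3965.
⟨E⟩ = Σ Eᵢ gᵢe^(−Eᵢ/kT) / Z = (0·3.0000 + 510·0.091951 + 653·0.28254 + 816·0.021963) / 3.3965 = 73.4 meV.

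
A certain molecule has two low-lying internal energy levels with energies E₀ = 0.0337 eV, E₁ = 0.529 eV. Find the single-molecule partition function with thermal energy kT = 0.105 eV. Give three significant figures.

Z = 0.732

Eᵢ/kT = 0.32095, 5.0381.
Z = Σ e^(−Eᵢ/kT) = e^(−0.32095) + e^(−5.0381) = 0.72546 + 0.0064861 = 0.73195.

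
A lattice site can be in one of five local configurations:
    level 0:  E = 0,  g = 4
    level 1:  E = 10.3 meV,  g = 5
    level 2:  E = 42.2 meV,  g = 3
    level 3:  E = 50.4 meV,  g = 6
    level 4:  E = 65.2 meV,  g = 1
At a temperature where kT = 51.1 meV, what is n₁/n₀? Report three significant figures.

1.02

n₁/n₀ = (g₁/g₀) exp[−(E₁−E₀)/kT] = (5/4) × exp(−(10.3 meV)/(51.1 meV)) = (5/4) × exp(-0.20157) = 1.02.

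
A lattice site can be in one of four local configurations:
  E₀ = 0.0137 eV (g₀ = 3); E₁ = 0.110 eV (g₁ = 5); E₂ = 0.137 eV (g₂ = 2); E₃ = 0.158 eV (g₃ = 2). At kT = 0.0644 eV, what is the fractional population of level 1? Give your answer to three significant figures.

Eᵢ/kT = 0.21273, 1.7081, 2.1273, 2.4534.
Z = Σ gᵢe^(−Eᵢ/kT) = 3·e^(−0.21273) + 5·e^(−1.7081) + 2·e^(−2.1273) + 2·e^(−2.4534) = 2.4251 + 0.90605 + 0.23832 + 0.17200 = 3.7415.
P₁ = g₁ e^(−E₁/kT) / Z = 0.90605/3.7415 = 0.242.

0.242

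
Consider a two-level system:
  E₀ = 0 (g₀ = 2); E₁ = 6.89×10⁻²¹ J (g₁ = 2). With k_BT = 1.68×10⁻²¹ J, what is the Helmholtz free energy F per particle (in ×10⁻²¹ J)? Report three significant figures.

-1.19 ×10⁻²¹ J

Eᵢ/kT = 0, 4.1012.
Z = Σ gᵢe^(−Eᵢ/kT) = 2·e^(−0) + 2·e^(−4.1012) = 2.0000 + 0.033106 = 2.0331.
F = −kT ln Z = −1.68 × ln(2.0331) = −1.68 × 0.70956 = -1.19 ×10⁻²¹ J.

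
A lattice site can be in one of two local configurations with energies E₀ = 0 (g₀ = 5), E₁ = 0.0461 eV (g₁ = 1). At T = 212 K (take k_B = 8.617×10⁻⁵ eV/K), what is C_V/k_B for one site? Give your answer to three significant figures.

k_BT = 8.617×10⁻⁵ × 212 K = 0.018268 eV.
Eᵢ/kT = 0, 2.5235.
Z = Σ gᵢe^(−Eᵢ/kT) = 5·e^(−0) + 1·e^(−2.5235) = 5.0000 + 0.080178 = 5.0802.
⟨E⟩ = 0.00072757 eV, ⟨E²⟩ = 0.000033541 eV².
C_V/k_B = (⟨E²⟩ − ⟨E⟩²)/(kT)² = (0.000033541 − 0.00000052936)/0.00033372 = 0.0989.

0.0989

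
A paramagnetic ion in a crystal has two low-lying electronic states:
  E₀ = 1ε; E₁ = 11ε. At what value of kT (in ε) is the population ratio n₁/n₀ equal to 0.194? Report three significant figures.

6.10 ε

n₁/n₀ = exp[−(E₁−E₀)/kT] = 0.194.
⇒ (E₁−E₀)/kT = ln(1/0.194) = ln(5.1546) = 1.6399.
kT = 10ε / 1.6399 = 6.10 ε.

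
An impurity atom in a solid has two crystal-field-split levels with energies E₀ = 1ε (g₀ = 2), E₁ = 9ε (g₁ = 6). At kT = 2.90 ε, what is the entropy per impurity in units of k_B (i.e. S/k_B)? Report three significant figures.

Eᵢ/kT = 0.34483, 3.1034.
Z = Σ gᵢe^(−Eᵢ/kT) = 2·e^(−0.34483) + 6·e^(−3.1034) = 1.4167 + 0.26938 = 1.6861.
⟨E⟩ = Σ EᵢPᵢ = 2.2781 ε.
S/k_B = ln Z + ⟨E⟩/kT = ln(1.6861) + 2.2781/2.90 = 0.52242 + 0.78555 = 1.31.

1.31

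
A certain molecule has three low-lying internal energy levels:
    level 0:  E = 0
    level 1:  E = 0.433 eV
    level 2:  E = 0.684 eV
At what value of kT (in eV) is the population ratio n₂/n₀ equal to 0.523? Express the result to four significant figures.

n₂/n₀ = exp[−(E₂−E₀)/kT] = 0.523.
⇒ (E₂−E₀)/kT = ln(1/0.523) = ln(1.91205) = 0.648176.
kT = 0.684 eV / 0.648176 = 1.055 eV.

1.055 eV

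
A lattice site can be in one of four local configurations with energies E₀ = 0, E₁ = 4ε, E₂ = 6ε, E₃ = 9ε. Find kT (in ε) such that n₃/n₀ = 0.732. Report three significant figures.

n₃/n₀ = exp[−(E₃−E₀)/kT] = 0.732.
⇒ (E₃−E₀)/kT = ln(1/0.732) = ln(1.3661) = 0.31196.
kT = 9ε / 0.31196 = 28.8 ε.

28.8 ε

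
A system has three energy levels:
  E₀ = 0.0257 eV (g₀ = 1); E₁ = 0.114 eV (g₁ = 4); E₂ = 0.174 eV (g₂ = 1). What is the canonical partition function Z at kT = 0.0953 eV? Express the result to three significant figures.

Eᵢ/kT = 0.26967, 1.1962, 1.8258.
Z = Σ gᵢe^(−Eᵢ/kT) = 1·e^(−0.26967) + 4·e^(−1.1962) + 1·e^(−1.8258) = 0.76363 + 1.2094 + 0.16109 = 2.1341.

Z = 2.13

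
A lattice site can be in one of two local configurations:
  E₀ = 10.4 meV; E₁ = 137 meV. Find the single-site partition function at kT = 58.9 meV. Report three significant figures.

Z = 0.936

Eᵢ/kT = 0.17657, 2.3260.
Z = Σ e^(−Eᵢ/kT) = e^(−0.17657) + e^(−2.3260) = 0.83814 + 0.097686 = 0.93583.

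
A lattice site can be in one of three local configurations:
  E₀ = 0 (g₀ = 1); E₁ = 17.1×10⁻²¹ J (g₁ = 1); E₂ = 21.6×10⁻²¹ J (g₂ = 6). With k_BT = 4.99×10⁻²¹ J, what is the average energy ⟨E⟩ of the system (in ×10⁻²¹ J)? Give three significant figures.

2.04 ×10⁻²¹ J

Eᵢ/kT = 0, 3.4269, 4.3287.
Z = Σ gᵢe^(−Eᵢ/kT) = 1·e^(−0) + 1·e^(−3.4269) + 6·e^(−4.3287) = 1.0000 + 0.032487 + 0.079108 = 1.1116.
⟨E⟩ = Σ Eᵢ gᵢe^(−Eᵢ/kT) / Z = (0·1.0000 + 17.1·0.032487 + 21.6·0.079108) / 1.1116 = 2.04 ×10⁻²¹ J.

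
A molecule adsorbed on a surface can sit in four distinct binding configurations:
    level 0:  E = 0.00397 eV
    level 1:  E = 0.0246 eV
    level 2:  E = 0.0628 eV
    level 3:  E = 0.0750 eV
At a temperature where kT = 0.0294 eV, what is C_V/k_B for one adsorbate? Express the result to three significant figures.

Eᵢ/kT = 0.13503, 0.83673, 2.1361, 2.5510.
Z = Σ e^(−Eᵢ/kT) = e^(−0.13503) + e^(−0.83673) + e^(−2.1361) + e^(−2.5510) = 0.87369 + 0.43312 + 0.11811 + 0.078004 = 1.5029.
⟨E⟩ = 0.018225 eV, ⟨E²⟩ = 0.00078545 eV².
C_V/k_B = (⟨E²⟩ − ⟨E⟩²)/(kT)² = (0.00078545 − 0.00033215)/0.00086436 = 0.524.

0.524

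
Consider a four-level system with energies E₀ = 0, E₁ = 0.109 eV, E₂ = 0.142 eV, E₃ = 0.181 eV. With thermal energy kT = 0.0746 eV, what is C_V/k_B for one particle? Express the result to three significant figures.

0.734

Eᵢ/kT = 0, 1.4611, 1.9035, 2.4263.
Z = Σ e^(−Eᵢ/kT) = e^(−0) + e^(−1.4611) + e^(−1.9035) + e^(−2.4263) = 1.0000 + 0.23198 + 0.14905 + 0.088363 = 1.4694.
⟨E⟩ = 0.042497 eV, ⟨E²⟩ = 0.0058912 eV².
C_V/k_B = (⟨E²⟩ − ⟨E⟩²)/(kT)² = (0.0058912 − 0.0018060)/0.0055652 = 0.734.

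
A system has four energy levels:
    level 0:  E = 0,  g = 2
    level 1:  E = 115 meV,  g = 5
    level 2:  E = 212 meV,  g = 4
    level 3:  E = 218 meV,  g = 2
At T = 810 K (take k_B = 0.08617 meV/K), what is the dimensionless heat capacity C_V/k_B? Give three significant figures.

1.05

k_BT = 0.08617 × 810 K = 69.798 meV.
Eᵢ/kT = 0, 1.6476, 3.0373, 3.1233.
Z = Σ gᵢe^(−Eᵢ/kT) = 2·e^(−0) + 5·e^(−1.6476) + 4·e^(−3.0373) + 2·e^(−3.1233) = 2.0000 + 0.96256 + 0.19186 + 0.088023 = 3.2424.
⟨E⟩ = 52.602 meV, ⟨E²⟩ = 7875.7 meV².
C_V/k_B = (⟨E²⟩ − ⟨E⟩²)/(kT)² = (7875.7 − 2767.0)/4871.8 = 1.05.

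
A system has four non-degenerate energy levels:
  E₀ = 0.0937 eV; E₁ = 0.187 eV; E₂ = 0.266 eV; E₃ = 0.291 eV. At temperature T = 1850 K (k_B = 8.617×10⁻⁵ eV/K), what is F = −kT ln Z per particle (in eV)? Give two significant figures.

k_BT = 8.617×10⁻⁵ × 1850 K = 0.1594 eV.
Eᵢ/kT = 0.5878, 1.173, 1.669, 1.826.
Z = Σ e^(−Eᵢ/kT) = e^(−0.5878) + e^(−1.173) + e^(−1.669) + e^(−1.826) = 0.5555 + 0.3094 + 0.1884 + 0.1611 = 1.214.
F = −kT ln Z = −0.1594 × ln(1.214) = −0.1594 × 0.1939 = -0.031 eV.

-0.031 eV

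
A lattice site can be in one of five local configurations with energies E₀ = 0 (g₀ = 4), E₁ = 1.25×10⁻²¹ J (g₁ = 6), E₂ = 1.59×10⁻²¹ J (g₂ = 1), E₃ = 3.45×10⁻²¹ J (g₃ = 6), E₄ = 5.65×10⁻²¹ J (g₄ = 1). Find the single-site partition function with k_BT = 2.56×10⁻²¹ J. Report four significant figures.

Eᵢ/kT = 0, 0.488281, 0.621094, 1.34766, 2.20703.
Z = Σ gᵢe^(−Eᵢ/kT) = 4·e^(−0) + 6·e^(−0.488281) + 1·e^(−0.621094) + 6·e^(−1.34766) + 1·e^(−2.20703) = 4.00000 + 3.68208 + 0.537356 + 1.55909 + 0.110027 = 9.88855.

Z = 9.889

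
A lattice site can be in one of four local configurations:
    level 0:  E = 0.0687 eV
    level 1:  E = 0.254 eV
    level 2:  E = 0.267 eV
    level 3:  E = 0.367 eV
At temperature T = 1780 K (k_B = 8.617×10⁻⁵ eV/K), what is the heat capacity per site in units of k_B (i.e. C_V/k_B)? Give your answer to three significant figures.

0.501

k_BT = 8.617×10⁻⁵ × 1780 K = 0.15338 eV.
Eᵢ/kT = 0.44791, 1.6560, 1.7408, 2.3928.
Z = Σ e^(−Eᵢ/kT) = e^(−0.44791) + e^(−1.6560) + e^(−1.7408) + e^(−2.3928) = 0.63896 + 0.19090 + 0.17538 + 0.091373 = 1.0966.
⟨E⟩ = 0.15753 eV, ⟨E²⟩ = 0.036605 eV².
C_V/k_B = (⟨E²⟩ − ⟨E⟩²)/(kT)² = (0.036605 − 0.024816)/0.023525 = 0.501.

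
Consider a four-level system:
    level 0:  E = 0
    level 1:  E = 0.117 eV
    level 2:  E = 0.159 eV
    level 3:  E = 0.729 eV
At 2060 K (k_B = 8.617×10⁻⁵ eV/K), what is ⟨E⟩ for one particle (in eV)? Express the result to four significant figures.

0.07077 eV

k_BT = 8.617×10⁻⁵ × 2060 K = 0.177510 eV.
Eᵢ/kT = 0, 0.659118, 0.895724, 4.10681.
Z = Σ e^(−Eᵢ/kT) = e^(−0) + e^(−0.659118) + e^(−0.895724) + e^(−4.10681) = 1.00000 + 0.517307 + 0.408312 + 0.0164602 = 1.94208.
⟨E⟩ = Σ Eᵢ e^(−Eᵢ/kT) / Z = (0·1.00000 + 0.117·0.517307 + 0.159·0.408312 + 0.729·0.0164602) / 1.94208 = 0.07077 eV.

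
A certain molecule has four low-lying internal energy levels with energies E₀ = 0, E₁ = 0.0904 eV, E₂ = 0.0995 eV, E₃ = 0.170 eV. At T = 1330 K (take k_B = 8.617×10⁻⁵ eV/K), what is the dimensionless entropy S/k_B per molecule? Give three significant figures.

1.25

k_BT = 8.617×10⁻⁵ × 1330 K = 0.11461 eV.
Eᵢ/kT = 0, 0.78876, 0.86816, 1.4833.
Z = Σ e^(−Eᵢ/kT) = e^(−0) + e^(−0.78876) + e^(−0.86816) + e^(−1.4833) = 1.0000 + 0.45441 + 0.41972 + 0.22689 = 2.1010.
⟨E⟩ = Σ EᵢPᵢ = 0.057788 eV.
S/k_B = ln Z + ⟨E⟩/kT = ln(2.1010) + 0.057788/0.11461 = 0.74241 + 0.50421 = 1.25.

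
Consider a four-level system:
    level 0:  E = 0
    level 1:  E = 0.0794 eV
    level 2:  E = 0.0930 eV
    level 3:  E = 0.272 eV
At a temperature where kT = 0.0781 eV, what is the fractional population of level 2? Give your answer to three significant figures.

0.179

Eᵢ/kT = 0, 1.0166, 1.1908, 3.4827.
Z = Σ e^(−Eᵢ/kT) = e^(−0) + e^(−1.0166) + e^(−1.1908) + e^(−3.4827) = 1.0000 + 0.36182 + 0.30398 + 0.030724 = 1.6965.
P₂ = e^(−E₂/kT) / Z = 0.30398/1.6965 = 0.179.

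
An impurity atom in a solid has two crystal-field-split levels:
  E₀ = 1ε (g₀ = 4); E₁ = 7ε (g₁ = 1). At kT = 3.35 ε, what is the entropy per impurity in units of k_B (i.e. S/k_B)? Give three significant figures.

1.50

Eᵢ/kT = 0.29851, 2.0896.
Z = Σ gᵢe^(−Eᵢ/kT) = 4·e^(−0.29851) + 1·e^(−2.0896) = 2.9677 + 0.12374 = 3.0914.
⟨E⟩ = Σ EᵢPᵢ = 1.2402 ε.
S/k_B = ln Z + ⟨E⟩/kT = ln(3.0914) + 1.2402/3.35 = 1.1286 + 0.37021 = 1.50.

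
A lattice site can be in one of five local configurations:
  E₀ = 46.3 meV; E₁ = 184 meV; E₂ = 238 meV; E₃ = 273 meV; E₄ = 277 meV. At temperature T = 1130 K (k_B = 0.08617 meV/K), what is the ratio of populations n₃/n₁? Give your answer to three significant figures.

0.401

k_BT = 0.08617 × 1130 K = 97.372 meV.
n₃/n₁ = exp[−(E₃−E₁)/kT] = exp(−(89 meV)/(97.372 meV)) = exp(-0.91402) = 0.401.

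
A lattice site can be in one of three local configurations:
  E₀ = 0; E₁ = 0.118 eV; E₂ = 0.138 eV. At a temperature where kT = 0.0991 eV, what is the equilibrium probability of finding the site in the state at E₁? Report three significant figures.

0.196

Eᵢ/kT = 0, 1.1907, 1.3925.
Z = Σ e^(−Eᵢ/kT) = e^(−0) + e^(−1.1907) + e^(−1.3925) = 1.0000 + 0.30401 + 0.24845 = 1.5525.
P₁ = e^(−E₁/kT) / Z = 0.30401/1.5525 = 0.196.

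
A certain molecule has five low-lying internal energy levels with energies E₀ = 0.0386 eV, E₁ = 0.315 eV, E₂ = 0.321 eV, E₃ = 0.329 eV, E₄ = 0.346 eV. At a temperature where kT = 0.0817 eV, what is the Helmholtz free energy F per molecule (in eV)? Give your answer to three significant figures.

0.0295 eV

Eᵢ/kT = 0.47246, 3.8556, 3.9290, 4.0269, 4.2350.
Z = Σ e^(−Eᵢ/kT) = e^(−0.47246) + e^(−3.8556) + e^(−3.9290) + e^(−4.0269) + e^(−4.2350) = 0.62347 + 0.021161 + 0.019663 + 0.017830 + 0.014480 = 0.69660.
F = −kT ln Z = −0.0817 × ln(0.69660) = −0.0817 × -0.36154 = 0.0295 eV.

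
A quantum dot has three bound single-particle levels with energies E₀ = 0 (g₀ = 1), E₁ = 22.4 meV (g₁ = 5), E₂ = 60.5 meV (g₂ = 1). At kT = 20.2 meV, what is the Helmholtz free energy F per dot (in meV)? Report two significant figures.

-20 meV

Eᵢ/kT = 0, 1.109, 2.995.
Z = Σ gᵢe^(−Eᵢ/kT) = 1·e^(−0) + 5·e^(−1.109) + 1·e^(−2.995) = 1.000 + 1.649 + 0.05004 = 2.699.
F = −kT ln Z = −20.2 × ln(2.699) = −20.2 × 0.9929 = -20 meV.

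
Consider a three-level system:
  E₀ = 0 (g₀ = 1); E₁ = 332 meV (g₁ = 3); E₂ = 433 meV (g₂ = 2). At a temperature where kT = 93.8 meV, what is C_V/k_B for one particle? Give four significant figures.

Eᵢ/kT = 0, 3.53945, 4.61620.
Z = Σ gᵢe^(−Eᵢ/kT) = 1·e^(−0) + 3·e^(−3.53945) + 2·e^(−4.61620) = 1.00000 + 0.0870879 + 0.0197806 = 1.10687.
⟨E⟩ = 33.8596 meV, ⟨E²⟩ = 12022.9 meV².
C_V/k_B = (⟨E²⟩ − ⟨E⟩²)/(kT)² = (12022.9 − 1146.47)/8798.44 = 1.236.

1.236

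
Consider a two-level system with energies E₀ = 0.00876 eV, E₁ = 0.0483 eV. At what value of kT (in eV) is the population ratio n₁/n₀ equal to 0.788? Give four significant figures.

n₁/n₀ = exp[−(E₁−E₀)/kT] = 0.788.
⇒ (E₁−E₀)/kT = ln(1/0.788) = ln(1.26904) = 0.238261.
kT = 0.03954 eV / 0.238261 = 0.1660 eV.

0.1660 eV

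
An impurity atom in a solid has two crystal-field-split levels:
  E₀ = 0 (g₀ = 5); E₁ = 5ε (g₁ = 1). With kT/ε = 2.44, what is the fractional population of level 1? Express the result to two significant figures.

0.025

Eᵢ/kT = 0, 2.049.
Z = Σ gᵢe^(−Eᵢ/kT) = 5·e^(−0) + 1·e^(−2.049) = 5.000 + 0.1289 = 5.129.
P₁ = g₁ e^(−E₁/kT) / Z = 0.1289/5.129 = 0.025.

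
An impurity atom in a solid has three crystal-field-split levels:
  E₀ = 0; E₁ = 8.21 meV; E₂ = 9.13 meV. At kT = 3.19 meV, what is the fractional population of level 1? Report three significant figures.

Eᵢ/kT = 0, 2.5737, 2.8621.
Z = Σ e^(−Eᵢ/kT) = e^(−0) + e^(−2.5737) + e^(−2.8621) = 1.0000 + 0.076253 + 0.057149 = 1.1334.
P₁ = e^(−E₁/kT) / Z = 0.076253/1.1334 = 0.0673.

0.0673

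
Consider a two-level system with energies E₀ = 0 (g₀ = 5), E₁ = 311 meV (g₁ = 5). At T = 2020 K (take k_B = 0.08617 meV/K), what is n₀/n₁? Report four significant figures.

k_BT = 0.08617 × 2020 K = 174.063 meV.
n₀/n₁ = (g₀/g₁) exp[−(E₀−E₁)/kT] = (5/5) × exp(−(-311 meV)/(174.063 meV)) = (5/5) × exp(1.78671) = 5.970.

5.970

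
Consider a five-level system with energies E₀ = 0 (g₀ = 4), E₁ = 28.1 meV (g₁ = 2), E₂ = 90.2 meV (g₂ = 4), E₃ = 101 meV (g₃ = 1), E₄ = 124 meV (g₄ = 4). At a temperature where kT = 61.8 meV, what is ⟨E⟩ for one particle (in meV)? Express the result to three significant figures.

29.7 meV

Eᵢ/kT = 0, 0.45469, 1.4595, 1.6343, 2.0065.
Z = Σ gᵢe^(−Eᵢ/kT) = 4·e^(−0) + 2·e^(−0.45469) + 4·e^(−1.4595) + 1·e^(−1.6343) + 4·e^(−2.0065) = 4.0000 + 1.2693 + 0.92941 + 0.19509 + 0.53783 = 6.9316.
⟨E⟩ = Σ Eᵢ gᵢe^(−Eᵢ/kT) / Z = (0·4.0000 + 28.1·1.2693 + 90.2·0.92941 + 101·0.19509 + 124·0.53783) / 6.9316 = 29.7 meV.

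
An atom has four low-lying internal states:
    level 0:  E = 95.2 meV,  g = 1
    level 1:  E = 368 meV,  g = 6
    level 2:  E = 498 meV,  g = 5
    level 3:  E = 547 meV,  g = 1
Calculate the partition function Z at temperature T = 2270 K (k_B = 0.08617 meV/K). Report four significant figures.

Z = 1.982

k_BT = 0.08617 × 2270 K = 195.606 meV.
Eᵢ/kT = 0.486693, 1.88133, 2.54593, 2.79644.
Z = Σ gᵢe^(−Eᵢ/kT) = 1·e^(−0.486693) + 6·e^(−1.88133) + 5·e^(−2.54593) + 1·e^(−2.79644) = 0.614656 + 0.914324 + 0.392001 + 0.0610269 = 1.98201.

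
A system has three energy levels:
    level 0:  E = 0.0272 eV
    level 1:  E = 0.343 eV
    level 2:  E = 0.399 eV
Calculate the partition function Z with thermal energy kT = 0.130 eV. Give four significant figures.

Eᵢ/kT = 0.209231, 2.63846, 3.06923.
Z = Σ e^(−Eᵢ/kT) = e^(−0.209231) + e^(−2.63846) + e^(−3.06923) = 0.811208 + 0.0714713 + 0.0464569 = 0.929136.

Z = 0.9291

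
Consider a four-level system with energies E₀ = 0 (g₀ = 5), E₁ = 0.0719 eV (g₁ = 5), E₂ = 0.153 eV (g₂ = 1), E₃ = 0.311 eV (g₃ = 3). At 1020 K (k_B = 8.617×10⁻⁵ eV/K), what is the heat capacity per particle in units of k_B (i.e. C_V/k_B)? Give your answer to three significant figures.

0.310

k_BT = 8.617×10⁻⁵ × 1020 K = 0.087893 eV.
Eᵢ/kT = 0, 0.81804, 1.7408, 3.5384.
Z = Σ gᵢe^(−Eᵢ/kT) = 5·e^(−0) + 5·e^(−0.81804) + 1·e^(−1.7408) + 3·e^(−3.5384) = 5.0000 + 2.2065 + 0.17538 + 0.087179 = 7.4691.
⟨E⟩ = 0.028463 eV, ⟨E²⟩ = 0.0032058 eV².
C_V/k_B = (⟨E²⟩ − ⟨E⟩²)/(kT)² = (0.0032058 − 0.00081014)/0.0077252 = 0.310.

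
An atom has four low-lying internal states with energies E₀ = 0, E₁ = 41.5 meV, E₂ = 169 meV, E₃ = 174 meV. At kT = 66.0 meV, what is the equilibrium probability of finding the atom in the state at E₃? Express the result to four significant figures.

Eᵢ/kT = 0, 0.628788, 2.56061, 2.63636.
Z = Σ e^(−Eᵢ/kT) = e^(−0) + e^(−0.628788) + e^(−2.56061) + e^(−2.63636) = 1.00000 + 0.533238 + 0.0772576 + 0.0716215 = 1.68212.
P₃ = e^(−E₃/kT) / Z = 0.0716215/1.68212 = 0.04258.

0.04258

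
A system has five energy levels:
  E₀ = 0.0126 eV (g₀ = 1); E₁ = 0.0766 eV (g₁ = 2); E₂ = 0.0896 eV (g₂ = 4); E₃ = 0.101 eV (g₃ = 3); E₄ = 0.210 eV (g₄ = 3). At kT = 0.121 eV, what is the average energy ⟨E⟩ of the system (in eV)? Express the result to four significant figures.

Eᵢ/kT = 0.104132, 0.633058, 0.740496, 0.834711, 1.73554.
Z = Σ gᵢe^(−Eᵢ/kT) = 1·e^(−0.104132) + 2·e^(−0.633058) + 4·e^(−0.740496) + 3·e^(−0.834711) + 3·e^(−1.73554) = 0.901106 + 1.06193 + 1.90751 + 1.30200 + 0.528915 = 5.70146.
⟨E⟩ = Σ Eᵢ gᵢe^(−Eᵢ/kT) / Z = (0.0126·0.901106 + 0.0766·1.06193 + 0.0896·1.90751 + 0.101·1.30200 + 0.210·0.528915) / 5.70146 = 0.08878 eV.

0.08878 eV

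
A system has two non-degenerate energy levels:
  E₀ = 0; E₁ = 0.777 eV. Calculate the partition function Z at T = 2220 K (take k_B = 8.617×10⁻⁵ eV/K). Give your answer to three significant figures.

k_BT = 8.617×10⁻⁵ × 2220 K = 0.19130 eV.
Eᵢ/kT = 0, 4.0617.
Z = Σ e^(−Eᵢ/kT) = e^(−0) + e^(−4.0617) = 1.0000 + 0.017220 = 1.0172.

Z = 1.02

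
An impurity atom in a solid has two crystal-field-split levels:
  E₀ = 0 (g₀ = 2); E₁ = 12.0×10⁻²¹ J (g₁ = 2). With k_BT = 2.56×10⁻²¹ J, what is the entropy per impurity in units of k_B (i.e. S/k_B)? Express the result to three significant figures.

Eᵢ/kT = 0, 4.6875.
Z = Σ gᵢe^(−Eᵢ/kT) = 2·e^(−0) + 2·e^(−4.6875) = 2.0000 + 0.018419 = 2.0184.
⟨E⟩ = Σ EᵢPᵢ = 0.10951 ×10⁻²¹ J.
S/k_B = ln Z + ⟨E⟩/kT = ln(2.0184) + 0.10951/2.56 = 0.70231 + 0.042777 = 0.745.

0.745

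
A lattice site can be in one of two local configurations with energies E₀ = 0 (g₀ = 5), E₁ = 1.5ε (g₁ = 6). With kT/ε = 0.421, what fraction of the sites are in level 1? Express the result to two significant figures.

Eᵢ/kT = 0, 3.563.
Z = Σ gᵢe^(−Eᵢ/kT) = 5·e^(−0) + 6·e^(−3.563) = 5.000 + 0.1701 = 5.170.
P₁ = g₁ e^(−E₁/kT) / Z = 0.1701/5.170 = 0.033.

0.033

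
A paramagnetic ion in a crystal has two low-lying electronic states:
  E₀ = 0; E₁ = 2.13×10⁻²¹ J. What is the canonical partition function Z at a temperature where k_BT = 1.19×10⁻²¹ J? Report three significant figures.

Eᵢ/kT = 0, 1.7899.
Z = Σ e^(−Eᵢ/kT) = e^(−0) + e^(−1.7899) = 1.0000 + 0.16698 = 1.1670.

Z = 1.17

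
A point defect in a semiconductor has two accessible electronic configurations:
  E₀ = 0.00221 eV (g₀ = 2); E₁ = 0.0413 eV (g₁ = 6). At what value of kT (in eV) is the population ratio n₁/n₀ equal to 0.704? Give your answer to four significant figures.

0.02697 eV

n₁/n₀ = (g₁/g₀) exp[−(E₁−E₀)/kT] = 0.704.
⇒ (E₁−E₀)/kT = ln((6/2)/0.704) = ln(4.26136) = 1.44959.
kT = 0.03909 eV / 1.44959 = 0.02697 eV.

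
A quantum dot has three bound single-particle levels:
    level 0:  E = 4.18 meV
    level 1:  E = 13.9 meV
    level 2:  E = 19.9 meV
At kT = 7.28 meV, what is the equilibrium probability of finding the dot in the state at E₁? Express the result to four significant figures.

Eᵢ/kT = 0.574176, 1.90934, 2.73352.
Z = Σ e^(−Eᵢ/kT) = e^(−0.574176) + e^(−1.90934) + e^(−2.73352) = 0.563169 + 0.148178 + 0.0649901 = 0.776337.
P₁ = e^(−E₁/kT) / Z = 0.148178/0.776337 = 0.1909.

0.1909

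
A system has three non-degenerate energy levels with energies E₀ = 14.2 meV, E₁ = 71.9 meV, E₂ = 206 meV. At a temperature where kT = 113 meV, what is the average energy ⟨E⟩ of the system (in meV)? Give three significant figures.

Eᵢ/kT = 0.12566, 0.63628, 1.8230.
Z = Σ e^(−Eᵢ/kT) = e^(−0.12566) + e^(−0.63628) + e^(−1.8230) = 0.88191 + 0.52926 + 0.16154 = 1.5727.
⟨E⟩ = Σ Eᵢ e^(−Eᵢ/kT) / Z = (14.2·0.88191 + 71.9·0.52926 + 206·0.16154) / 1.5727 = 53.3 meV.

53.3 meV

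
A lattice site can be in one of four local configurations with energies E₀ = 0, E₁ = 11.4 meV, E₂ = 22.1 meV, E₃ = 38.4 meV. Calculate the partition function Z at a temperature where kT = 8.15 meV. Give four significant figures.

Eᵢ/kT = 0, 1.39877, 2.71166, 4.71166.
Z = Σ e^(−Eᵢ/kT) = e^(−0) + e^(−1.39877) + e^(−2.71166) + e^(−4.71166) = 1.00000 + 0.246900 + 0.0664264 + 0.00898984 = 1.32232.

Z = 1.322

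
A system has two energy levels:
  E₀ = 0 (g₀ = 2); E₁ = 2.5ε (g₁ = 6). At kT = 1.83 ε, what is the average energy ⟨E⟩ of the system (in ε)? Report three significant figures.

1.08 ε

Eᵢ/kT = 0, 1.3661.
Z = Σ gᵢe^(−Eᵢ/kT) = 2·e^(−0) + 6·e^(−1.3661) = 2.0000 + 1.5306 = 3.5306.
⟨E⟩ = Σ Eᵢ gᵢe^(−Eᵢ/kT) / Z = (0·2.0000 + 2.5·1.5306) / 3.5306 = 1.08 ε.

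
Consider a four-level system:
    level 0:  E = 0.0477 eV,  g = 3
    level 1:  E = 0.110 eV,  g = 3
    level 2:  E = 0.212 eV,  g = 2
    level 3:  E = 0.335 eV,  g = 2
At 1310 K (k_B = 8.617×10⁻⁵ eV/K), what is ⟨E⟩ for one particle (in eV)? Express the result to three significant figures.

0.0906 eV

k_BT = 8.617×10⁻⁵ × 1310 K = 0.11288 eV.
Eᵢ/kT = 0.42257, 0.97449, 1.8781, 2.9678.
Z = Σ gᵢe^(−Eᵢ/kT) = 3·e^(−0.42257) + 3·e^(−0.97449) + 2·e^(−1.8781) + 2·e^(−2.9678) = 1.9661 + 1.1322 + 0.30576 + 0.10283 = 3.5069.
⟨E⟩ = Σ Eᵢ gᵢe^(−Eᵢ/kT) / Z = (0.0477·1.9661 + 0.110·1.1322 + 0.212·0.30576 + 0.335·0.10283) / 3.5069 = 0.0906 eV.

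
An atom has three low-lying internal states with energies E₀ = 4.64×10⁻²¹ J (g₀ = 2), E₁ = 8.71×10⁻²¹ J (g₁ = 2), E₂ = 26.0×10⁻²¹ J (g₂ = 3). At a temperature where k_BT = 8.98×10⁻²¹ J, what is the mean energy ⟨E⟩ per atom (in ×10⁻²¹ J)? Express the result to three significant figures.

7.77 ×10⁻²¹ J

Eᵢ/kT = 0.51670, 0.96993, 2.8953.
Z = Σ gᵢe^(−Eᵢ/kT) = 2·e^(−0.51670) + 2·e^(−0.96993) + 3·e^(−2.8953) = 1.1930 + 0.75822 + 0.16585 = 2.1171.
⟨E⟩ = Σ Eᵢ gᵢe^(−Eᵢ/kT) / Z = (4.64·1.1930 + 8.71·0.75822 + 26.0·0.16585) / 2.1171 = 7.77 ×10⁻²¹ J.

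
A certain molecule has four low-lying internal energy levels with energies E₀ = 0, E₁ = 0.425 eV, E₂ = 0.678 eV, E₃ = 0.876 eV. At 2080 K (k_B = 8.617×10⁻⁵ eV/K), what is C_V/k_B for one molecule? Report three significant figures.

k_BT = 8.617×10⁻⁵ × 2080 K = 0.17923 eV.
Eᵢ/kT = 0, 2.3713, 3.7828, 4.8876.
Z = Σ e^(−Eᵢ/kT) = e^(−0) + e^(−2.3713) + e^(−3.7828) + e^(−4.8876) = 1.0000 + 0.093359 + 0.022759 + 0.0075395 = 1.1237.
⟨E⟩ = 0.054919 eV, ⟨E²⟩ = 0.029466 eV².
C_V/k_B = (⟨E²⟩ − ⟨E⟩²)/(kT)² = (0.029466 − 0.0030161)/0.032123 = 0.823.

0.823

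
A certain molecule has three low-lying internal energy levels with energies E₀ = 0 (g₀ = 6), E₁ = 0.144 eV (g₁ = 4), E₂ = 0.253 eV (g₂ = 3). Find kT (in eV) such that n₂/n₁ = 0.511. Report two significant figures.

0.28 eV

n₂/n₁ = (g₂/g₁) exp[−(E₂−E₁)/kT] = 0.511.
⇒ (E₂−E₁)/kT = ln((3/4)/0.511) = ln(1.468) = 0.3839.
kT = 0.109 eV / 0.3839 = 0.28 eV.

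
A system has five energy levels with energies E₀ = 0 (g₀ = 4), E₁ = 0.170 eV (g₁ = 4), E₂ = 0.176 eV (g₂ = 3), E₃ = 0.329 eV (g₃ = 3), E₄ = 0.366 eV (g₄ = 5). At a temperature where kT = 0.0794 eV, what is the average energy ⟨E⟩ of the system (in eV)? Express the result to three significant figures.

Eᵢ/kT = 0, 2.1411, 2.2166, 4.1436, 4.6096.
Z = Σ gᵢe^(−Eᵢ/kT) = 4·e^(−0) + 4·e^(−2.1411) + 3·e^(−2.2166) + 3·e^(−4.1436) + 5·e^(−4.6096) = 4.0000 + 0.47010 + 0.32694 + 0.047597 + 0.049779 = 4.8944.
⟨E⟩ = Σ Eᵢ gᵢe^(−Eᵢ/kT) / Z = (0·4.0000 + 0.170·0.47010 + 0.176·0.32694 + 0.329·0.047597 + 0.366·0.049779) / 4.8944 = 0.0350 eV.

0.0350 eV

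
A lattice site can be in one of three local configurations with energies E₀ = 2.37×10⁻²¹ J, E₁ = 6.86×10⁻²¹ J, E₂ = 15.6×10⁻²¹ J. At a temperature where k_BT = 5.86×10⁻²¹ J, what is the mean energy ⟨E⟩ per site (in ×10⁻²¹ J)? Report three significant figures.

4.58 ×10⁻²¹ J

Eᵢ/kT = 0.40444, 1.1706, 2.6621.
Z = Σ e^(−Eᵢ/kT) = e^(−0.40444) + e^(−1.1706) + e^(−2.6621) = 0.66735 + 0.31018 + 0.069801 = 1.0473.
⟨E⟩ = Σ Eᵢ e^(−Eᵢ/kT) / Z = (2.37·0.66735 + 6.86·0.31018 + 15.6·0.069801) / 1.0473 = 4.58 ×10⁻²¹ J.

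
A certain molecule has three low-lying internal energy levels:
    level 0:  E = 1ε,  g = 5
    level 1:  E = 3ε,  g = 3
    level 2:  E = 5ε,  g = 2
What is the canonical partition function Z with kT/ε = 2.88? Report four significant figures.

Eᵢ/kT = 0.347222, 1.04167, 1.73611.
Z = Σ gᵢe^(−Eᵢ/kT) = 5·e^(−0.347222) + 3·e^(−1.04167) + 2·e^(−1.73611) = 3.53324 + 1.05859 + 0.352409 = 4.94424.

Z = 4.944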